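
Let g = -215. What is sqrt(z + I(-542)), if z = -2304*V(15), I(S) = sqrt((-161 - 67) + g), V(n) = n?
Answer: sqrt(-34560 + I*sqrt(443)) ≈ 0.0566 + 185.9*I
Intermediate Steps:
I(S) = I*sqrt(443) (I(S) = sqrt((-161 - 67) - 215) = sqrt(-228 - 215) = sqrt(-443) = I*sqrt(443))
z = -34560 (z = -2304*15 = -34560)
sqrt(z + I(-542)) = sqrt(-34560 + I*sqrt(443))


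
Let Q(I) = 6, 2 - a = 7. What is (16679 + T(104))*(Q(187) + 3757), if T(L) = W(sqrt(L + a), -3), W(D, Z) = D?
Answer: 62763077 + 11289*sqrt(11) ≈ 6.2801e+7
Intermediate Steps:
a = -5 (a = 2 - 1*7 = 2 - 7 = -5)
T(L) = sqrt(-5 + L) (T(L) = sqrt(L - 5) = sqrt(-5 + L))
(16679 + T(104))*(Q(187) + 3757) = (16679 + sqrt(-5 + 104))*(6 + 3757) = (16679 + sqrt(99))*3763 = (16679 + 3*sqrt(11))*3763 = 62763077 + 11289*sqrt(11)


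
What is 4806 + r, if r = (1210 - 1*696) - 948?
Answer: 4372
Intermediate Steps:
r = -434 (r = (1210 - 696) - 948 = 514 - 948 = -434)
4806 + r = 4806 - 434 = 4372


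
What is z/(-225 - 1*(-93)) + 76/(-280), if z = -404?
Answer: 6443/2310 ≈ 2.7892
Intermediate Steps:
z/(-225 - 1*(-93)) + 76/(-280) = -404/(-225 - 1*(-93)) + 76/(-280) = -404/(-225 + 93) + 76*(-1/280) = -404/(-132) - 19/70 = -404*(-1/132) - 19/70 = 101/33 - 19/70 = 6443/2310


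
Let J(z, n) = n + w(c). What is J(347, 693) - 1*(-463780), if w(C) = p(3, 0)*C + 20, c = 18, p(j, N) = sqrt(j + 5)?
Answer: 464493 + 36*sqrt(2) ≈ 4.6454e+5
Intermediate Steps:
p(j, N) = sqrt(5 + j)
w(C) = 20 + 2*C*sqrt(2) (w(C) = sqrt(5 + 3)*C + 20 = sqrt(8)*C + 20 = (2*sqrt(2))*C + 20 = 2*C*sqrt(2) + 20 = 20 + 2*C*sqrt(2))
J(z, n) = 20 + n + 36*sqrt(2) (J(z, n) = n + (20 + 2*18*sqrt(2)) = n + (20 + 36*sqrt(2)) = 20 + n + 36*sqrt(2))
J(347, 693) - 1*(-463780) = (20 + 693 + 36*sqrt(2)) - 1*(-463780) = (713 + 36*sqrt(2)) + 463780 = 464493 + 36*sqrt(2)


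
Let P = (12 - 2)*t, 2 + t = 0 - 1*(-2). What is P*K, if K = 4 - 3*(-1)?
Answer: 0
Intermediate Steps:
t = 0 (t = -2 + (0 - 1*(-2)) = -2 + (0 + 2) = -2 + 2 = 0)
K = 7 (K = 4 + 3 = 7)
P = 0 (P = (12 - 2)*0 = 10*0 = 0)
P*K = 0*7 = 0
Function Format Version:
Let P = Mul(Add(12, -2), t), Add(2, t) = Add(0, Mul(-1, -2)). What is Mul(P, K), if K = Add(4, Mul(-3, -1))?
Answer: 0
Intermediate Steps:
t = 0 (t = Add(-2, Add(0, Mul(-1, -2))) = Add(-2, Add(0, 2)) = Add(-2, 2) = 0)
K = 7 (K = Add(4, 3) = 7)
P = 0 (P = Mul(Add(12, -2), 0) = Mul(10, 0) = 0)
Mul(P, K) = Mul(0, 7) = 0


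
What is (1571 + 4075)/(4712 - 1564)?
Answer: 2823/1574 ≈ 1.7935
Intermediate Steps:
(1571 + 4075)/(4712 - 1564) = 5646/3148 = 5646*(1/3148) = 2823/1574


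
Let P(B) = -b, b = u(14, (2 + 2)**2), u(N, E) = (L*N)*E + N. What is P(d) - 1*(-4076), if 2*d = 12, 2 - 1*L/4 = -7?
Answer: -4002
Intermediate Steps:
L = 36 (L = 8 - 4*(-7) = 8 + 28 = 36)
d = 6 (d = (1/2)*12 = 6)
u(N, E) = N + 36*E*N (u(N, E) = (36*N)*E + N = 36*E*N + N = N + 36*E*N)
b = 8078 (b = 14*(1 + 36*(2 + 2)**2) = 14*(1 + 36*4**2) = 14*(1 + 36*16) = 14*(1 + 576) = 14*577 = 8078)
P(B) = -8078 (P(B) = -1*8078 = -8078)
P(d) - 1*(-4076) = -8078 - 1*(-4076) = -8078 + 4076 = -4002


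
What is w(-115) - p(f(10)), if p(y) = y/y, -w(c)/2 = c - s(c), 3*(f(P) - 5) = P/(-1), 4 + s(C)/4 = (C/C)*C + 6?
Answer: -675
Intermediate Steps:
s(C) = 8 + 4*C (s(C) = -16 + 4*((C/C)*C + 6) = -16 + 4*(1*C + 6) = -16 + 4*(C + 6) = -16 + 4*(6 + C) = -16 + (24 + 4*C) = 8 + 4*C)
f(P) = 5 - P/3 (f(P) = 5 + (P/(-1))/3 = 5 + (P*(-1))/3 = 5 + (-P)/3 = 5 - P/3)
w(c) = 16 + 6*c (w(c) = -2*(c - (8 + 4*c)) = -2*(c + (-8 - 4*c)) = -2*(-8 - 3*c) = 16 + 6*c)
p(y) = 1
w(-115) - p(f(10)) = (16 + 6*(-115)) - 1*1 = (16 - 690) - 1 = -674 - 1 = -675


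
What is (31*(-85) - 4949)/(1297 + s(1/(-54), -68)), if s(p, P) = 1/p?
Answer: -7584/1243 ≈ -6.1014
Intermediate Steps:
(31*(-85) - 4949)/(1297 + s(1/(-54), -68)) = (31*(-85) - 4949)/(1297 + 1/(1/(-54))) = (-2635 - 4949)/(1297 + 1/(-1/54)) = -7584/(1297 - 54) = -7584/1243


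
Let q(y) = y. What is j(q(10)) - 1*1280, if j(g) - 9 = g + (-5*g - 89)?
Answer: -1400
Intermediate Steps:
j(g) = -80 - 4*g (j(g) = 9 + (g + (-5*g - 89)) = 9 + (g + (-89 - 5*g)) = 9 + (-89 - 4*g) = -80 - 4*g)
j(q(10)) - 1*1280 = (-80 - 4*10) - 1*1280 = (-80 - 40) - 1280 = -120 - 1280 = -1400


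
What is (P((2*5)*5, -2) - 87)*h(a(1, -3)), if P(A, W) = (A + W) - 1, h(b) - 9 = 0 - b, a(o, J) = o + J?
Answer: -440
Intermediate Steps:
a(o, J) = J + o
h(b) = 9 - b (h(b) = 9 + (0 - b) = 9 - b)
P(A, W) = -1 + A + W
(P((2*5)*5, -2) - 87)*h(a(1, -3)) = ((-1 + (2*5)*5 - 2) - 87)*(9 - (-3 + 1)) = ((-1 + 10*5 - 2) - 87)*(9 - 1*(-2)) = ((-1 + 50 - 2) - 87)*(9 + 2) = (47 - 87)*11 = -40*11 = -440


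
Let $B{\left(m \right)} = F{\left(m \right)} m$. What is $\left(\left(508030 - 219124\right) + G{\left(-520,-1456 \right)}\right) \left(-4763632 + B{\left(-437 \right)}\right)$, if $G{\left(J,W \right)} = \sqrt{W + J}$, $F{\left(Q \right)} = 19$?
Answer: $-1378640653110 - 9543870 i \sqrt{494} \approx -1.3786 \cdot 10^{12} - 2.1212 \cdot 10^{8} i$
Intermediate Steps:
$G{\left(J,W \right)} = \sqrt{J + W}$
$B{\left(m \right)} = 19 m$
$\left(\left(508030 - 219124\right) + G{\left(-520,-1456 \right)}\right) \left(-4763632 + B{\left(-437 \right)}\right) = \left(\left(508030 - 219124\right) + \sqrt{-520 - 1456}\right) \left(-4763632 + 19 \left(-437\right)\right) = \left(\left(508030 - 219124\right) + \sqrt{-1976}\right) \left(-4763632 - 8303\right) = \left(288906 + 2 i \sqrt{494}\right) \left(-4771935\right) = -1378640653110 - 9543870 i \sqrt{494}$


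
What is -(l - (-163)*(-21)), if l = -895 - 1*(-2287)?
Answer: 2031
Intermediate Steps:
l = 1392 (l = -895 + 2287 = 1392)
-(l - (-163)*(-21)) = -(1392 - (-163)*(-21)) = -(1392 - 1*3423) = -(1392 - 3423) = -1*(-2031) = 2031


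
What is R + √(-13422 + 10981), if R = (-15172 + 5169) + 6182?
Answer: -3821 + I*√2441 ≈ -3821.0 + 49.406*I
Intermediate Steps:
R = -3821 (R = -10003 + 6182 = -3821)
R + √(-13422 + 10981) = -3821 + √(-13422 + 10981) = -3821 + √(-2441) = -3821 + I*√2441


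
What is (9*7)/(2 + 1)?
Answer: 21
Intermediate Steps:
(9*7)/(2 + 1) = 63/3 = 63*(⅓) = 21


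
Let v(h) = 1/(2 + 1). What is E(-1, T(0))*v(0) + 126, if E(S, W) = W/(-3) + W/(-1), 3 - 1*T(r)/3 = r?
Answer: 122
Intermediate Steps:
T(r) = 9 - 3*r
E(S, W) = -4*W/3 (E(S, W) = W*(-⅓) + W*(-1) = -W/3 - W = -4*W/3)
v(h) = ⅓ (v(h) = 1/3 = ⅓)
E(-1, T(0))*v(0) + 126 = -4*(9 - 3*0)/3*(⅓) + 126 = -4*(9 + 0)/3*(⅓) + 126 = -4/3*9*(⅓) + 126 = -12*⅓ + 126 = -4 + 126 = 122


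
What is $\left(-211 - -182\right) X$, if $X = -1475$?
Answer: $42775$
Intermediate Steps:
$\left(-211 - -182\right) X = \left(-211 - -182\right) \left(-1475\right) = \left(-211 + 182\right) \left(-1475\right) = \left(-29\right) \left(-1475\right) = 42775$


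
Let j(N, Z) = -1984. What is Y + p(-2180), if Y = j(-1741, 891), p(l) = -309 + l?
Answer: -4473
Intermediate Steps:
Y = -1984
Y + p(-2180) = -1984 + (-309 - 2180) = -1984 - 2489 = -4473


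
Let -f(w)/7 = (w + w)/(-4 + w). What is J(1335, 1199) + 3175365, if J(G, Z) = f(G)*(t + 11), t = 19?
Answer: 4225850115/1331 ≈ 3.1749e+6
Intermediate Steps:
f(w) = -14*w/(-4 + w) (f(w) = -7*(w + w)/(-4 + w) = -7*2*w/(-4 + w) = -14*w/(-4 + w))
J(G, Z) = -420*G/(-4 + G) (J(G, Z) = (-14*G/(-4 + G))*(19 + 11) = -14*G/(-4 + G)*30 = -420*G/(-4 + G))
J(1335, 1199) + 3175365 = -420*1335/(-4 + 1335) + 3175365 = -420*1335/1331 + 3175365 = -420*1335*1/1331 + 3175365 = -560700/1331 + 3175365 = 4225850115/1331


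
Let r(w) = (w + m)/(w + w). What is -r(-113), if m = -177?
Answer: -145/113 ≈ -1.2832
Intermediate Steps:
r(w) = (-177 + w)/(2*w) (r(w) = (w - 177)/(w + w) = (-177 + w)/((2*w)) = (-177 + w)*(1/(2*w)) = (-177 + w)/(2*w))
-r(-113) = -(-177 - 113)/(2*(-113)) = -(-1)*(-290)/(2*113) = -1*145/113 = -145/113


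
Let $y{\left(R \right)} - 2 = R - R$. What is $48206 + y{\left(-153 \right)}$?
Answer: $48208$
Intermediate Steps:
$y{\left(R \right)} = 2$ ($y{\left(R \right)} = 2 + \left(R - R\right) = 2 + 0 = 2$)
$48206 + y{\left(-153 \right)} = 48206 + 2 = 48208$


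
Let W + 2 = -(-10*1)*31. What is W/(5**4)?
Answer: 308/625 ≈ 0.49280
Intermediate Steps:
W = 308 (W = -2 - (-10*1)*31 = -2 - (-10)*31 = -2 - 1*(-310) = -2 + 310 = 308)
W/(5**4) = 308/(5**4) = 308/625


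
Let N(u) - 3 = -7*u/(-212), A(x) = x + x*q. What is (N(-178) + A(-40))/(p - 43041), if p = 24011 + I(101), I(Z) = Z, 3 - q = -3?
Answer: 29985/2006474 ≈ 0.014944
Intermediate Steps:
q = 6 (q = 3 - 1*(-3) = 3 + 3 = 6)
A(x) = 7*x (A(x) = x + x*6 = x + 6*x = 7*x)
p = 24112 (p = 24011 + 101 = 24112)
N(u) = 3 + 7*u/212 (N(u) = 3 - 7*u/(-212) = 3 - 7*u*(-1/212) = 3 + 7*u/212)
(N(-178) + A(-40))/(p - 43041) = ((3 + (7/212)*(-178)) + 7*(-40))/(24112 - 43041) = ((3 - 623/106) - 280)/(-18929) = (-305/106 - 280)*(-1/18929) = -29985/106*(-1/18929) = 29985/2006474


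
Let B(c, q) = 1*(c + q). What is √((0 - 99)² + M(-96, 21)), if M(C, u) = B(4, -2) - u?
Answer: √9782 ≈ 98.904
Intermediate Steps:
B(c, q) = c + q
M(C, u) = 2 - u (M(C, u) = (4 - 2) - u = 2 - u)
√((0 - 99)² + M(-96, 21)) = √((0 - 99)² + (2 - 1*21)) = √((-99)² + (2 - 21)) = √(9801 - 19) = √9782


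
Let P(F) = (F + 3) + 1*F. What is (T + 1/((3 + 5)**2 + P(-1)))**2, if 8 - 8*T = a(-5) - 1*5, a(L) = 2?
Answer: 522729/270400 ≈ 1.9332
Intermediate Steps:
P(F) = 3 + 2*F (P(F) = (3 + F) + F = 3 + 2*F)
T = 11/8 (T = 1 - (2 - 1*5)/8 = 1 - (2 - 5)/8 = 1 - 1/8*(-3) = 1 + 3/8 = 11/8 ≈ 1.3750)
(T + 1/((3 + 5)**2 + P(-1)))**2 = (11/8 + 1/((3 + 5)**2 + (3 + 2*(-1))))**2 = (11/8 + 1/(8**2 + (3 - 2)))**2 = (11/8 + 1/(64 + 1))**2 = (11/8 + 1/65)**2 = (723/520)**2 = 522729/270400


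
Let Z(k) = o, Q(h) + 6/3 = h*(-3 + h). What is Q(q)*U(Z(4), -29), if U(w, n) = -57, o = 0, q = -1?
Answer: -114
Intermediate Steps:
Q(h) = -2 + h*(-3 + h)
Z(k) = 0
Q(q)*U(Z(4), -29) = (-2 + (-1)² - 3*(-1))*(-57) = (-2 + 1 + 3)*(-57) = 2*(-57) = -114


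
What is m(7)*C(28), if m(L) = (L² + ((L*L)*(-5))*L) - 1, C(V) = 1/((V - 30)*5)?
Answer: 1667/10 ≈ 166.70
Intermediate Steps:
C(V) = 1/(5*(-30 + V)) (C(V) = (⅕)/(-30 + V) = 1/(5*(-30 + V)))
m(L) = -1 + L² - 5*L³ (m(L) = (L² + (L²*(-5))*L) - 1 = (L² + (-5*L²)*L) - 1 = (L² - 5*L³) - 1 = -1 + L² - 5*L³)
m(7)*C(28) = (-1 + 7² - 5*7³)*(1/(5*(-30 + 28))) = (-1 + 49 - 5*343)*((⅕)/(-2)) = (-1 + 49 - 1715)*((⅕)*(-½)) = -1667*(-⅒) = 1667/10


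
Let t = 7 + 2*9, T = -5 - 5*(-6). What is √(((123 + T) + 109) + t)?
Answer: √282 ≈ 16.793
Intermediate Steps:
T = 25 (T = -5 + 30 = 25)
t = 25 (t = 7 + 18 = 25)
√(((123 + T) + 109) + t) = √(((123 + 25) + 109) + 25) = √((148 + 109) + 25) = √(257 + 25) = √282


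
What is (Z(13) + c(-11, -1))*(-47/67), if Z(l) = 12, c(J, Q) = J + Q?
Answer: 0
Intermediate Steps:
(Z(13) + c(-11, -1))*(-47/67) = (12 + (-11 - 1))*(-47/67) = (12 - 12)*(-47*1/67) = 0*(-47/67) = 0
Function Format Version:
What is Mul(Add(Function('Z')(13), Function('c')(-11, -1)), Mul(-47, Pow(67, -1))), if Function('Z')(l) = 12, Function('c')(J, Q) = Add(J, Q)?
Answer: 0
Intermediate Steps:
Mul(Add(Function('Z')(13), Function('c')(-11, -1)), Mul(-47, Pow(67, -1))) = Mul(Add(12, Add(-11, -1)), Mul(-47, Pow(67, -1))) = Mul(Add(12, -12), Mul(-47, Rational(1, 67))) = Mul(0, Rational(-47, 67)) = 0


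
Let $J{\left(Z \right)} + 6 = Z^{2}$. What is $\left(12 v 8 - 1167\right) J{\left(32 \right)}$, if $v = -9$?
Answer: $-2067558$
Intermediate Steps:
$J{\left(Z \right)} = -6 + Z^{2}$
$\left(12 v 8 - 1167\right) J{\left(32 \right)} = \left(12 \left(-9\right) 8 - 1167\right) \left(-6 + 32^{2}\right) = \left(\left(-108\right) 8 - 1167\right) \left(-6 + 1024\right) = \left(-864 - 1167\right) 1018 = \left(-2031\right) 1018 = -2067558$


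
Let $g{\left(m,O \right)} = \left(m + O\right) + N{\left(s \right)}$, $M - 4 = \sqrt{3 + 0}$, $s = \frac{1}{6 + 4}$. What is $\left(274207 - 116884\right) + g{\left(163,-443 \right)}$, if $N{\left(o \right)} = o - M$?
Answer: $\frac{1570391}{10} - \sqrt{3} \approx 1.5704 \cdot 10^{5}$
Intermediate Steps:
$s = \frac{1}{10} \approx 0.1$
$M = 4 + \sqrt{3}$ ($M = 4 + \sqrt{3 + 0} = 4 + \sqrt{3} \approx 5.732$)
$N{\left(o \right)} = -4 + o - \sqrt{3}$ ($N{\left(o \right)} = o - \left(4 + \sqrt{3}\right) = -4 + o - \sqrt{3}$)
$g{\left(m,O \right)} = - \frac{39}{10} + O + m - \sqrt{3}$ ($g{\left(m,O \right)} = \left(m + O\right) - \left(\frac{39}{10} + \sqrt{3}\right) = \left(O + m\right) - \left(\frac{39}{10} + \sqrt{3}\right) = - \frac{39}{10} + O + m - \sqrt{3}$)
$\left(274207 - 116884\right) + g{\left(163,-443 \right)} = \left(274207 - 116884\right) - \left(\frac{2839}{10} + \sqrt{3}\right) = 157323 - \left(\frac{2839}{10} + \sqrt{3}\right) = \frac{1570391}{10} - \sqrt{3}$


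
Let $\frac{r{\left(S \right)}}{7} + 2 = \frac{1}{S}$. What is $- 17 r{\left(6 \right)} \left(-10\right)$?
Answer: $- \frac{6545}{3} \approx -2181.7$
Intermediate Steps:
$r{\left(S \right)} = -14 + \frac{7}{S}$
$- 17 r{\left(6 \right)} \left(-10\right) = - 17 \left(-14 + \frac{7}{6}\right) \left(-10\right) = \left(-17\right) \left(- \frac{77}{6}\right) \left(-10\right) = \frac{1309}{6} \left(-10\right) = - \frac{6545}{3}$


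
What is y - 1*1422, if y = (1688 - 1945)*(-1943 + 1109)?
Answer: 212916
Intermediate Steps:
y = 214338 (y = -257*(-834) = 214338)
y - 1*1422 = 214338 - 1*1422 = 214338 - 1422 = 212916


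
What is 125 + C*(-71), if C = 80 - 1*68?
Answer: -727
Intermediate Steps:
C = 12 (C = 80 - 68 = 12)
125 + C*(-71) = 125 + 12*(-71) = 125 - 852 = -727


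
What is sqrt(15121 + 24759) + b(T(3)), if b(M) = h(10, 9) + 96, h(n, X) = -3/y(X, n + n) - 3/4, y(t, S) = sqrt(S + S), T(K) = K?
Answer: 381/4 + 2*sqrt(9970) - 3*sqrt(10)/20 ≈ 294.48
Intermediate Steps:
y(t, S) = sqrt(2)*sqrt(S) (y(t, S) = sqrt(2*S) = sqrt(2)*sqrt(S))
h(n, X) = -3/4 - 3/(2*sqrt(n)) (h(n, X) = -3*sqrt(2)/(2*sqrt(n + n)) - 3/4 = -3*1/(2*sqrt(n)) - 3*1/4 = -3*1/(2*sqrt(n)) - 3/4 = -3/(2*sqrt(n)) - 3/4 = -3/4 - 3/(2*sqrt(n)))
b(M) = 381/4 - 3*sqrt(10)/20 (b(M) = (-3/4 - 3*sqrt(10)/20) + 96 = 381/4 - 3*sqrt(10)/20)
sqrt(15121 + 24759) + b(T(3)) = sqrt(15121 + 24759) + (381/4 - 3*sqrt(10)/20) = sqrt(39880) + (381/4 - 3*sqrt(10)/20) = 2*sqrt(9970) + (381/4 - 3*sqrt(10)/20) = 381/4 + 2*sqrt(9970) - 3*sqrt(10)/20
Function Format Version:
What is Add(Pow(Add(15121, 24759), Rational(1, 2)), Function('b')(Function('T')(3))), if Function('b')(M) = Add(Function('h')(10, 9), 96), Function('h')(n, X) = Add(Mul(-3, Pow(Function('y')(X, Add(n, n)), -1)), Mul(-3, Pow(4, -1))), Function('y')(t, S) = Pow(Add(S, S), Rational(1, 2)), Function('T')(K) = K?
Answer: Add(Rational(381, 4), Mul(2, Pow(9970, Rational(1, 2))), Mul(Rational(-3, 20), Pow(10, Rational(1, 2)))) ≈ 294.48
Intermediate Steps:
Function('y')(t, S) = Mul(Pow(2, Rational(1, 2)), Pow(S, Rational(1, 2))) (Function('y')(t, S) = Pow(Mul(2, S), Rational(1, 2)) = Mul(Pow(2, Rational(1, 2)), Pow(S, Rational(1, 2))))
Function('h')(n, X) = Add(Rational(-3, 4), Mul(Rational(-3, 2), Pow(n, Rational(-1, 2)))) (Function('h')(n, X) = Add(Mul(-3, Pow(Mul(Pow(2, Rational(1, 2)), Pow(Add(n, n), Rational(1, 2))), -1)), Mul(-3, Pow(4, -1))) = Add(Mul(-3, Pow(Mul(Pow(2, Rational(1, 2)), Pow(Mul(2, n), Rational(1, 2))), -1)), Mul(-3, Rational(1, 4))) = Add(Mul(-3, Pow(Mul(Pow(2, Rational(1, 2)), Mul(Pow(2, Rational(1, 2)), Pow(n, Rational(1, 2)))), -1)), Rational(-3, 4)) = Add(Mul(-3, Pow(Mul(2, Pow(n, Rational(1, 2))), -1)), Rational(-3, 4)) = Add(Mul(-3, Mul(Rational(1, 2), Pow(n, Rational(-1, 2)))), Rational(-3, 4)) = Add(Mul(Rational(-3, 2), Pow(n, Rational(-1, 2))), Rational(-3, 4)) = Add(Rational(-3, 4), Mul(Rational(-3, 2), Pow(n, Rational(-1, 2)))))
Function('b')(M) = Add(Rational(381, 4), Mul(Rational(-3, 20), Pow(10, Rational(1, 2)))) (Function('b')(M) = Add(Add(Rational(-3, 4), Mul(Rational(-3, 2), Pow(10, Rational(-1, 2)))), 96) = Add(Add(Rational(-3, 4), Mul(Rational(-3, 2), Mul(Rational(1, 10), Pow(10, Rational(1, 2))))), 96) = Add(Add(Rational(-3, 4), Mul(Rational(-3, 20), Pow(10, Rational(1, 2)))), 96) = Add(Rational(381, 4), Mul(Rational(-3, 20), Pow(10, Rational(1, 2)))))
Add(Pow(Add(15121, 24759), Rational(1, 2)), Function('b')(Function('T')(3))) = Add(Pow(Add(15121, 24759), Rational(1, 2)), Add(Rational(381, 4), Mul(Rational(-3, 20), Pow(10, Rational(1, 2))))) = Add(Pow(39880, Rational(1, 2)), Add(Rational(381, 4), Mul(Rational(-3, 20), Pow(10, Rational(1, 2))))) = Add(Mul(2, Pow(9970, Rational(1, 2))), Add(Rational(381, 4), Mul(Rational(-3, 20), Pow(10, Rational(1, 2))))) = Add(Rational(381, 4), Mul(2, Pow(9970, Rational(1, 2))), Mul(Rational(-3, 20), Pow(10, Rational(1, 2))))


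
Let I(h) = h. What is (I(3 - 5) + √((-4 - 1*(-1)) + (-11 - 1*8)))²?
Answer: (2 - I*√22)² ≈ -18.0 - 18.762*I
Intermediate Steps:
(I(3 - 5) + √((-4 - 1*(-1)) + (-11 - 1*8)))² = ((3 - 5) + √((-4 - 1*(-1)) + (-11 - 1*8)))² = (-2 + √((-4 + 1) + (-11 - 8)))² = (-2 + √(-3 - 19))² = (-2 + √(-22))² = (-2 + I*√22)²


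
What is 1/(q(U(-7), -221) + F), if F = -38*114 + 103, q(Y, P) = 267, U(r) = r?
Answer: -1/3962 ≈ -0.00025240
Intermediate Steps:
F = -4229 (F = -4332 + 103 = -4229)
1/(q(U(-7), -221) + F) = 1/(267 - 4229) = 1/(-3962) = -1/3962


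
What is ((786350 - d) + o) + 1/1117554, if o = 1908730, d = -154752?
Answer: 3184841150929/1117554 ≈ 2.8498e+6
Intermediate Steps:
((786350 - d) + o) + 1/1117554 = ((786350 - 1*(-154752)) + 1908730) + 1/1117554 = ((786350 + 154752) + 1908730) + 1/1117554 = (941102 + 1908730) + 1/1117554 = 2849832 + 1/1117554 = 3184841150929/1117554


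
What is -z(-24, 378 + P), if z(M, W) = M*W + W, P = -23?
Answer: 8165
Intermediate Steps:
z(M, W) = W + M*W
-z(-24, 378 + P) = -(378 - 23)*(1 - 24) = -355*(-23) = -1*(-8165) = 8165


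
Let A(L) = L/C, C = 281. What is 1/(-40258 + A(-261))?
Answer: -281/11312759 ≈ -2.4839e-5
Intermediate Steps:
A(L) = L/281
1/(-40258 + A(-261)) = 1/(-40258 + (1/281)*(-261)) = 1/(-40258 - 261/281) = 1/(-11312759/281) = -281/11312759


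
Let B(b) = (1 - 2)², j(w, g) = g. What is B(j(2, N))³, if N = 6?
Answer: 1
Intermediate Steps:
B(b) = 1 (B(b) = (-1)² = 1)
B(j(2, N))³ = 1³ = 1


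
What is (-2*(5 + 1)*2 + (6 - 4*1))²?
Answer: 484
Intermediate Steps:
(-2*(5 + 1)*2 + (6 - 4*1))² = (-2*6*2 + (6 - 4))² = (-12*2 + 2)² = (-24 + 2)² = (-22)² = 484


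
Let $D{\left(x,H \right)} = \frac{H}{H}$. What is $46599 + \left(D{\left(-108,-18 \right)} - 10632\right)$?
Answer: $35968$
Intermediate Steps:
$D{\left(x,H \right)} = 1$
$46599 + \left(D{\left(-108,-18 \right)} - 10632\right) = 46599 + \left(1 - 10632\right) = 46599 - 10631 = 35968$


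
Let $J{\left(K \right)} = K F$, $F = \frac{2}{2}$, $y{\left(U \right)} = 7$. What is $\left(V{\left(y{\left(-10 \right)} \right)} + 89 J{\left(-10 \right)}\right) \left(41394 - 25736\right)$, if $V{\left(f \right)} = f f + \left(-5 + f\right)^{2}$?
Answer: $-13105746$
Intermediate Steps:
$F = 1$ ($F = 2 \cdot \frac{1}{2} = 1$)
$J{\left(K \right)} = K$ ($J{\left(K \right)} = K 1 = K$)
$V{\left(f \right)} = f^{2} + \left(-5 + f\right)^{2}$
$\left(V{\left(y{\left(-10 \right)} \right)} + 89 J{\left(-10 \right)}\right) \left(41394 - 25736\right) = \left(\left(7^{2} + \left(-5 + 7\right)^{2}\right) + 89 \left(-10\right)\right) \left(41394 - 25736\right) = \left(\left(49 + 2^{2}\right) - 890\right) 15658 = \left(\left(49 + 4\right) - 890\right) 15658 = \left(53 - 890\right) 15658 = \left(-837\right) 15658 = -13105746$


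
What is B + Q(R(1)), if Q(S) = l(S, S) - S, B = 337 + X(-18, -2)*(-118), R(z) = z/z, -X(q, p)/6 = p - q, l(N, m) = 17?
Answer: 11681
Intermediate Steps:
X(q, p) = -6*p + 6*q (X(q, p) = -6*(p - q) = -6*p + 6*q)
R(z) = 1
B = 11665 (B = 337 + (-6*(-2) + 6*(-18))*(-118) = 337 + (12 - 108)*(-118) = 337 - 96*(-118) = 337 + 11328 = 11665)
Q(S) = 17 - S
B + Q(R(1)) = 11665 + (17 - 1*1) = 11665 + (17 - 1) = 11665 + 16 = 11681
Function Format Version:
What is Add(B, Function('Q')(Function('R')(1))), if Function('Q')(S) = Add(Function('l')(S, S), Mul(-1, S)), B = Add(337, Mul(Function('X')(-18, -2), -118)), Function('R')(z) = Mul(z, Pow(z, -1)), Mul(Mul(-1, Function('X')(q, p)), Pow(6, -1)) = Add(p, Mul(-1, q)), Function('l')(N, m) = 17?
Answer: 11681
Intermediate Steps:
Function('X')(q, p) = Add(Mul(-6, p), Mul(6, q)) (Function('X')(q, p) = Mul(-6, Add(p, Mul(-1, q))) = Add(Mul(-6, p), Mul(6, q)))
Function('R')(z) = 1
B = 11665 (B = Add(337, Mul(Add(Mul(-6, -2), Mul(6, -18)), -118)) = Add(337, Mul(Add(12, -108), -118)) = Add(337, Mul(-96, -118)) = Add(337, 11328) = 11665)
Function('Q')(S) = Add(17, Mul(-1, S))
Add(B, Function('Q')(Function('R')(1))) = Add(11665, Add(17, Mul(-1, 1))) = Add(11665, Add(17, -1)) = Add(11665, 16) = 11681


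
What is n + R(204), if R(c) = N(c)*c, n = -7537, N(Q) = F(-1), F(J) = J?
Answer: -7741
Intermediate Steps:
N(Q) = -1
R(c) = -c
n + R(204) = -7537 - 1*204 = -7537 - 204 = -7741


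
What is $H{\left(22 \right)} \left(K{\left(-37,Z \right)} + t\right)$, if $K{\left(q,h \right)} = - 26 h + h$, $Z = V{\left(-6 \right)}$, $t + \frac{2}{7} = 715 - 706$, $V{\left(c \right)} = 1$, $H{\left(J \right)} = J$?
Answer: $- \frac{2508}{7} \approx -358.29$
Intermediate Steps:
$t = \frac{61}{7}$ ($t = - \frac{2}{7} + \left(715 - 706\right) = - \frac{2}{7} + 9 = \frac{61}{7} \approx 8.7143$)
$Z = 1$
$K{\left(q,h \right)} = - 25 h$
$H{\left(22 \right)} \left(K{\left(-37,Z \right)} + t\right) = 22 \left(\left(-25\right) 1 + \frac{61}{7}\right) = 22 \left(-25 + \frac{61}{7}\right) = 22 \left(- \frac{114}{7}\right) = - \frac{2508}{7}$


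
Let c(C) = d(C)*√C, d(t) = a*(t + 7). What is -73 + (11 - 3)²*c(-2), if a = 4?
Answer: -73 + 1280*I*√2 ≈ -73.0 + 1810.2*I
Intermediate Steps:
d(t) = 28 + 4*t (d(t) = 4*(t + 7) = 4*(7 + t) = 28 + 4*t)
c(C) = √C*(28 + 4*C) (c(C) = (28 + 4*C)*√C = √C*(28 + 4*C))
-73 + (11 - 3)²*c(-2) = -73 + (11 - 3)²*(4*√(-2)*(7 - 2)) = -73 + 8²*(4*(I*√2)*5) = -73 + 64*(20*I*√2) = -73 + 1280*I*√2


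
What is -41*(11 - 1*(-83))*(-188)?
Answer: 724552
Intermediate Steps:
-41*(11 - 1*(-83))*(-188) = -41*(11 + 83)*(-188) = -41*94*(-188) = -3854*(-188) = 724552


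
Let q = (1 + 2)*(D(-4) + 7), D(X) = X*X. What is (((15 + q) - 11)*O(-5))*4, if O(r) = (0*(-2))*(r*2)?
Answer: 0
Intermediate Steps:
D(X) = X²
O(r) = 0 (O(r) = 0*(2*r) = 0)
q = 69 (q = (1 + 2)*((-4)² + 7) = 3*(16 + 7) = 3*23 = 69)
(((15 + q) - 11)*O(-5))*4 = (((15 + 69) - 11)*0)*4 = ((84 - 11)*0)*4 = (73*0)*4 = 0*4 = 0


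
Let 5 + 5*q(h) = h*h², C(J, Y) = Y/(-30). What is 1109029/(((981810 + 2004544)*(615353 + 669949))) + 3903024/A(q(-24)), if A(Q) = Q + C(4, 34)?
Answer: -413085596050967881/292844805839628 ≈ -1410.6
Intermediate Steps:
C(J, Y) = -Y/30 (C(J, Y) = Y*(-1/30) = -Y/30)
q(h) = -1 + h³/5 (q(h) = -1 + (h*h²)/5 = -1 + h³/5)
A(Q) = -17/15 + Q (A(Q) = Q - 1/30*34 = Q - 17/15 = -17/15 + Q)
1109029/(((981810 + 2004544)*(615353 + 669949))) + 3903024/A(q(-24)) = 1109029/(((981810 + 2004544)*(615353 + 669949))) + 3903024/(-17/15 + (-1 + (⅕)*(-24)³)) = 1109029/((2986354*1285302)) + 3903024/(-17/15 + (-1 + (⅕)*(-13824))) = 1109029/3838366768908 + 3903024/(-17/15 + (-1 - 13824/5)) = 1109029*(1/3838366768908) + 3903024/(-17/15 - 13829/5) = 65237/225786280524 + 3903024/(-41504/15) = 65237/225786280524 + 3903024*(-15/41504) = 65237/225786280524 - 3659085/2594 = -413085596050967881/292844805839628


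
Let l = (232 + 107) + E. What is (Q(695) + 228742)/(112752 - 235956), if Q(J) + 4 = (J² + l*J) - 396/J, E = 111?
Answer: -712036139/85626780 ≈ -8.3156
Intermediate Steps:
l = 450 (l = (232 + 107) + 111 = 339 + 111 = 450)
Q(J) = -4 + J² - 396/J + 450*J (Q(J) = -4 + ((J² + 450*J) - 396/J) = -4 + (J² - 396/J + 450*J) = -4 + J² - 396/J + 450*J)
(Q(695) + 228742)/(112752 - 235956) = ((-4 + 695² - 396/695 + 450*695) + 228742)/(112752 - 235956) = ((-4 + 483025 - 396*1/695 + 312750) + 228742)/(-123204) = ((-4 + 483025 - 396/695 + 312750) + 228742)*(-1/123204) = (553060449/695 + 228742)*(-1/123204) = (712036139/695)*(-1/123204) = -712036139/85626780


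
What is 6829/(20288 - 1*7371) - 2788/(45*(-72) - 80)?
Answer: 14671219/10721110 ≈ 1.3684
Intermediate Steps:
6829/(20288 - 1*7371) - 2788/(45*(-72) - 80) = 6829/(20288 - 7371) - 2788/(-3240 - 80) = 6829/12917 - 2788/(-3320) = 6829*(1/12917) - 2788*(-1/3320) = 6829/12917 + 697/830 = 14671219/10721110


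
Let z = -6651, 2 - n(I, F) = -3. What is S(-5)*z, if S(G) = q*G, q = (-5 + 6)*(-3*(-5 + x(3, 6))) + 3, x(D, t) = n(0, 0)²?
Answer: -1895535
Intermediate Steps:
n(I, F) = 5 (n(I, F) = 2 - 1*(-3) = 2 + 3 = 5)
x(D, t) = 25 (x(D, t) = 5² = 25)
q = -57 (q = (-5 + 6)*(-3*(-5 + 25)) + 3 = 1*(-3*20) + 3 = 1*(-60) + 3 = -60 + 3 = -57)
S(G) = -57*G
S(-5)*z = -57*(-5)*(-6651) = 285*(-6651) = -1895535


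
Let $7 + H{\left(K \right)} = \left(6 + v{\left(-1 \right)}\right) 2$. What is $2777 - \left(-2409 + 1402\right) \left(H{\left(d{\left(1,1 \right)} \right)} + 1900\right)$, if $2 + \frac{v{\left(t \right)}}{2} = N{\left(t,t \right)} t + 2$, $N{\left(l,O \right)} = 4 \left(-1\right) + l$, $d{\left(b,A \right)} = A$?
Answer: $1941252$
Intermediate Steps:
$N{\left(l,O \right)} = -4 + l$
$v{\left(t \right)} = 2 t \left(-4 + t\right)$ ($v{\left(t \right)} = -4 + 2 \left(\left(-4 + t\right) t + 2\right) = -4 + 2 \left(t \left(-4 + t\right) + 2\right) = -4 + 2 \left(2 + t \left(-4 + t\right)\right) = -4 + \left(4 + 2 t \left(-4 + t\right)\right) = 2 t \left(-4 + t\right)$)
$H{\left(K \right)} = 25$ ($H{\left(K \right)} = -7 + \left(6 + 2 \left(-1\right) \left(-4 - 1\right)\right) 2 = -7 + \left(6 + 2 \left(-1\right) \left(-5\right)\right) 2 = -7 + \left(6 + 10\right) 2 = -7 + 16 \cdot 2 = -7 + 32 = 25$)
$2777 - \left(-2409 + 1402\right) \left(H{\left(d{\left(1,1 \right)} \right)} + 1900\right) = 2777 - \left(-2409 + 1402\right) \left(25 + 1900\right) = 2777 - \left(-1007\right) 1925 = 2777 - -1938475 = 2777 + 1938475 = 1941252$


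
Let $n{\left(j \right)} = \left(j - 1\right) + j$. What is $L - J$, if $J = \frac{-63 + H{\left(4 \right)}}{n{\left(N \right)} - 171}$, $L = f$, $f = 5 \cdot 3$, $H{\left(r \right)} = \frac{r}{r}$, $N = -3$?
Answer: $\frac{1304}{89} \approx 14.652$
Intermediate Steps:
$H{\left(r \right)} = 1$
$n{\left(j \right)} = -1 + 2 j$ ($n{\left(j \right)} = \left(-1 + j\right) + j = -1 + 2 j$)
$f = 15$
$L = 15$
$J = \frac{31}{89}$ ($J = \frac{-63 + 1}{\left(-1 + 2 \left(-3\right)\right) - 171} = - \frac{62}{\left(-1 - 6\right) - 171} = - \frac{62}{-7 - 171} = - \frac{62}{-178} = \left(-62\right) \left(- \frac{1}{178}\right) = \frac{31}{89} \approx 0.34831$)
$L - J = 15 - \frac{31}{89} = \frac{1304}{89}$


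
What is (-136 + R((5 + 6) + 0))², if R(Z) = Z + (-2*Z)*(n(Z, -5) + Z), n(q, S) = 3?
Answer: 187489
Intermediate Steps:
R(Z) = Z - 2*Z*(3 + Z) (R(Z) = Z + (-2*Z)*(3 + Z) = Z - 2*Z*(3 + Z))
(-136 + R((5 + 6) + 0))² = (-136 - ((5 + 6) + 0)*(5 + 2*((5 + 6) + 0)))² = (-136 - (11 + 0)*(5 + 2*(11 + 0)))² = (-136 - 1*11*(5 + 2*11))² = (-136 - 1*11*(5 + 22))² = (-136 - 1*11*27)² = (-136 - 297)² = (-433)² = 187489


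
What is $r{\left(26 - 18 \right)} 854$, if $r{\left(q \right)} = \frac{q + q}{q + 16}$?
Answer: $\frac{1708}{3} \approx 569.33$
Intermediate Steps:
$r{\left(q \right)} = \frac{2 q}{16 + q}$
$r{\left(26 - 18 \right)} 854 = \frac{2 \left(26 - 18\right)}{16 + \left(26 - 18\right)} 854 = 2 \cdot 8 \frac{1}{16 + 8} \cdot 854 = 2 \cdot 8 \cdot \frac{1}{24} \cdot 854 = \frac{2}{3} \cdot 854 = \frac{1708}{3}$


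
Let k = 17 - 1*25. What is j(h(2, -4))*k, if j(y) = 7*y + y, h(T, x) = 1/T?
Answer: -32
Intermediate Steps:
j(y) = 8*y
k = -8 (k = 17 - 25 = -8)
j(h(2, -4))*k = (8/2)*(-8) = (8*(1/2))*(-8) = 4*(-8) = -32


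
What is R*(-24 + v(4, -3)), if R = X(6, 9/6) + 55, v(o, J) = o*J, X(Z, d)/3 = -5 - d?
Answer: -1278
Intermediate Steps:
X(Z, d) = -15 - 3*d (X(Z, d) = 3*(-5 - d) = -15 - 3*d)
v(o, J) = J*o
R = 71/2 (R = (-15 - 27/6) + 55 = (-15 - 3*3/2) + 55 = (-15 - 9/2) + 55 = -39/2 + 55 = 71/2 ≈ 35.500)
R*(-24 + v(4, -3)) = 71*(-24 - 3*4)/2 = 71*(-24 - 12)/2 = (71/2)*(-36) = -1278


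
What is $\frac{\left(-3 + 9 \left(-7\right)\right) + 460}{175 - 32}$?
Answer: $\frac{394}{143} \approx 2.7552$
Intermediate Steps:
$\frac{\left(-3 + 9 \left(-7\right)\right) + 460}{175 - 32} = \frac{\left(-3 - 63\right) + 460}{143} = \left(-66 + 460\right) \frac{1}{143} = 394 \cdot \frac{1}{143} = \frac{394}{143}$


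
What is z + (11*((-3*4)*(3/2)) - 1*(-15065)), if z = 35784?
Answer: 50651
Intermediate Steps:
z + (11*((-3*4)*(3/2)) - 1*(-15065)) = 35784 + (11*((-3*4)*(3/2)) - 1*(-15065)) = 35784 + (11*(-36/2) + 15065) = 35784 + (11*(-12*3/2) + 15065) = 35784 + (11*(-18) + 15065) = 35784 + (-198 + 15065) = 35784 + 14867 = 50651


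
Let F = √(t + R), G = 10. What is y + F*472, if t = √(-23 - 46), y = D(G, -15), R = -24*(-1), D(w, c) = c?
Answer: -15 + 472*√(24 + I*√69) ≈ 2330.7 + 394.46*I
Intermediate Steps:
R = 24
y = -15
t = I*√69 (t = √(-69) = I*√69 ≈ 8.3066*I)
F = √(24 + I*√69) (F = √(I*√69 + 24) = √(24 + I*√69) ≈ 4.9697 + 0.83572*I)
y + F*472 = -15 + √(24 + I*√69)*472 = -15 + 472*√(24 + I*√69)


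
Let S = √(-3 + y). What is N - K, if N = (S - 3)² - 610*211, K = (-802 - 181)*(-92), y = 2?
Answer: -219146 + (3 - I)² ≈ -2.1914e+5 - 6.0*I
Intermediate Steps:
K = 90436 (K = -983*(-92) = 90436)
S = I (S = √(-3 + 2) = √(-1) = I ≈ 1.0*I)
N = -128710 + (-3 + I)² (N = (I - 3)² - 610*211 = (-3 + I)² - 128710 = -128710 + (-3 + I)² ≈ -1.287e+5 - 6.0*I)
N - K = (-128710 + (3 - I)²) - 1*90436 = (-128710 + (3 - I)²) - 90436 = -219146 + (3 - I)²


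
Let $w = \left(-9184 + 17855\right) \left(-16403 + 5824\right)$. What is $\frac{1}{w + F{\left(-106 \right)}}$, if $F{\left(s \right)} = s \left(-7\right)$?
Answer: $- \frac{1}{91729767} \approx -1.0902 \cdot 10^{-8}$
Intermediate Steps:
$w = -91730509$ ($w = 8671 \left(-10579\right) = -91730509$)
$F{\left(s \right)} = - 7 s$
$\frac{1}{w + F{\left(-106 \right)}} = \frac{1}{-91730509 - -742} = \frac{1}{-91730509 + 742} = \frac{1}{-91729767} = - \frac{1}{91729767}$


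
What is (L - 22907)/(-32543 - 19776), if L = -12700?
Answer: 35607/52319 ≈ 0.68057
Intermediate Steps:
(L - 22907)/(-32543 - 19776) = (-12700 - 22907)/(-32543 - 19776) = -35607/(-52319) = -35607*(-1/52319) = 35607/52319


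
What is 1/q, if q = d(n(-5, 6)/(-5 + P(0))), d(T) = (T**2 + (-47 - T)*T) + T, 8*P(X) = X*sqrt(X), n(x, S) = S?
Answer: 5/276 ≈ 0.018116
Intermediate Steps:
P(X) = X**(3/2)/8 (P(X) = (X*sqrt(X))/8 = X**(3/2)/8)
d(T) = T + T**2 + T*(-47 - T) (d(T) = (T**2 + T*(-47 - T)) + T = T + T**2 + T*(-47 - T))
q = 276/5 (q = -276/(-5 + 0**(3/2)/8) = -276/(-5 + (1/8)*0) = -276/(-5 + 0) = -276/(-5) = -276*(-1)/5 = -46*(-6/5) = 276/5 ≈ 55.200)
1/q = 1/(276/5) = 5/276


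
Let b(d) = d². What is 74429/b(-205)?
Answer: 74429/42025 ≈ 1.7711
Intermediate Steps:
74429/b(-205) = 74429/((-205)²) = 74429/42025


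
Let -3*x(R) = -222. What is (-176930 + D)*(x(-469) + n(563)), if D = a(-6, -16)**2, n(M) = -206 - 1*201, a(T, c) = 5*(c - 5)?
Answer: 55246365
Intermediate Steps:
x(R) = 74 (x(R) = -1/3*(-222) = 74)
a(T, c) = -25 + 5*c (a(T, c) = 5*(-5 + c) = -25 + 5*c)
n(M) = -407 (n(M) = -206 - 201 = -407)
D = 11025 (D = (-25 + 5*(-16))**2 = (-25 - 80)**2 = (-105)**2 = 11025)
(-176930 + D)*(x(-469) + n(563)) = (-176930 + 11025)*(74 - 407) = -165905*(-333) = 55246365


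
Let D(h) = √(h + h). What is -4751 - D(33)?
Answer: -4751 - √66 ≈ -4759.1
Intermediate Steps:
D(h) = √2*√h (D(h) = √(2*h) = √2*√h)
-4751 - D(33) = -4751 - √2*√33 = -4751 - √66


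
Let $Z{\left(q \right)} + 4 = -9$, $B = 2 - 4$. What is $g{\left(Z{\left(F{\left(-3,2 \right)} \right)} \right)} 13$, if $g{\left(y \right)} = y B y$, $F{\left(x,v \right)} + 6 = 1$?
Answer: $-4394$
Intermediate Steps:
$B = -2$ ($B = 2 - 4 = -2$)
$F{\left(x,v \right)} = -5$ ($F{\left(x,v \right)} = -6 + 1 = -5$)
$Z{\left(q \right)} = -13$ ($Z{\left(q \right)} = -4 - 9 = -13$)
$g{\left(y \right)} = - 2 y^{2}$ ($g{\left(y \right)} = y \left(-2\right) y = - 2 y y = - 2 y^{2}$)
$g{\left(Z{\left(F{\left(-3,2 \right)} \right)} \right)} 13 = - 2 \left(-13\right)^{2} \cdot 13 = \left(-2\right) 169 \cdot 13 = \left(-338\right) 13 = -4394$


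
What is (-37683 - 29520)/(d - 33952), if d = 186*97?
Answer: 67203/15910 ≈ 4.2239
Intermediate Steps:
d = 18042
(-37683 - 29520)/(d - 33952) = (-37683 - 29520)/(18042 - 33952) = -67203/(-15910) = -67203*(-1/15910) = 67203/15910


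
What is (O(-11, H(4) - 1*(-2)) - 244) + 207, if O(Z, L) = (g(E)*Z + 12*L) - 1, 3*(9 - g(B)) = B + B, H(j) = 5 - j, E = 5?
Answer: -193/3 ≈ -64.333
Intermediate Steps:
g(B) = 9 - 2*B/3 (g(B) = 9 - (B + B)/3 = 9 - 2*B/3)
O(Z, L) = -1 + 12*L + 17*Z/3 (O(Z, L) = ((9 - ⅔*5)*Z + 12*L) - 1 = ((9 - 10/3)*Z + 12*L) - 1 = (17*Z/3 + 12*L) - 1 = (12*L + 17*Z/3) - 1 = -1 + 12*L + 17*Z/3)
(O(-11, H(4) - 1*(-2)) - 244) + 207 = ((-1 + 12*((5 - 1*4) - 1*(-2)) + (17/3)*(-11)) - 244) + 207 = ((-1 + 12*((5 - 4) + 2) - 187/3) - 244) + 207 = ((-1 + 12*(1 + 2) - 187/3) - 244) + 207 = ((-1 + 12*3 - 187/3) - 244) + 207 = ((-1 + 36 - 187/3) - 244) + 207 = (-82/3 - 244) + 207 = -814/3 + 207 = -193/3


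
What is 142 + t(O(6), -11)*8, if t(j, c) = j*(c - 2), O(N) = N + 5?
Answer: -1002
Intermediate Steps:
O(N) = 5 + N
t(j, c) = j*(-2 + c)
142 + t(O(6), -11)*8 = 142 + ((5 + 6)*(-2 - 11))*8 = 142 + (11*(-13))*8 = 142 - 143*8 = 142 - 1144 = -1002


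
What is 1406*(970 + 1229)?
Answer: 3091794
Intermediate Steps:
1406*(970 + 1229) = 1406*2199 = 3091794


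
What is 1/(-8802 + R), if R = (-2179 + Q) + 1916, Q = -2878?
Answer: -1/11943 ≈ -8.3731e-5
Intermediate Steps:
R = -3141 (R = (-2179 - 2878) + 1916 = -5057 + 1916 = -3141)
1/(-8802 + R) = 1/(-8802 - 3141) = 1/(-11943) = -1/11943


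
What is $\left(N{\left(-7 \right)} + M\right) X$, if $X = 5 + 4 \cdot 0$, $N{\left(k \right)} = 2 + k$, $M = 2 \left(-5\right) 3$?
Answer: $-175$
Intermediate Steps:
$M = -30$ ($M = \left(-10\right) 3 = -30$)
$X = 5$ ($X = 5 + 0 = 5$)
$\left(N{\left(-7 \right)} + M\right) X = \left(\left(2 - 7\right) - 30\right) 5 = \left(-5 - 30\right) 5 = \left(-35\right) 5 = -175$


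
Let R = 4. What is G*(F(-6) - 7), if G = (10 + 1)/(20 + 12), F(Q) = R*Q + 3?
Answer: -77/8 ≈ -9.6250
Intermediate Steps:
F(Q) = 3 + 4*Q (F(Q) = 4*Q + 3 = 3 + 4*Q)
G = 11/32 ≈ 0.34375
G*(F(-6) - 7) = 11*((3 + 4*(-6)) - 7)/32 = 11*((3 - 24) - 7)/32 = 11*(-21 - 7)/32 = (11/32)*(-28) = -77/8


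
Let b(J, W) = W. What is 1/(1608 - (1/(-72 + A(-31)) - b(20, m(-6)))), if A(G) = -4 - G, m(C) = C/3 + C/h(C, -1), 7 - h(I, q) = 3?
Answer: 90/144407 ≈ 0.00062324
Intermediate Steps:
h(I, q) = 4 (h(I, q) = 7 - 1*3 = 7 - 3 = 4)
m(C) = 7*C/12 (m(C) = C/3 + C/4 = 7*C/12)
1/(1608 - (1/(-72 + A(-31)) - b(20, m(-6)))) = 1/(1608 - (1/(-72 + (-4 - 1*(-31))) - 7*(-6)/12)) = 1/(1608 - (1/(-72 + (-4 + 31)) - 1*(-7/2))) = 1/(1608 - (1/(-72 + 27) + 7/2)) = 1/(1608 - (1/(-45) + 7/2)) = 1/(1608 - (-1/45 + 7/2)) = 1/(1608 - 1*313/90) = 1/(1608 - 313/90) = 1/(144407/90) = 90/144407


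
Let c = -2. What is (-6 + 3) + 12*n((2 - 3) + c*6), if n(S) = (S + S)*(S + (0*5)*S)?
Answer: 4053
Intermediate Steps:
n(S) = 2*S**2 (n(S) = (2*S)*(S + 0*S) = (2*S)*(S + 0) = (2*S)*S = 2*S**2)
(-6 + 3) + 12*n((2 - 3) + c*6) = (-6 + 3) + 12*(2*((2 - 3) - 2*6)**2) = -3 + 12*(2*(-1 - 12)**2) = -3 + 12*(2*(-13)**2) = -3 + 12*(2*169) = -3 + 12*338 = -3 + 4056 = 4053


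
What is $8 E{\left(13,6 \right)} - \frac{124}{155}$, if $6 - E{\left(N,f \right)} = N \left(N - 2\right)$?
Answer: $- \frac{5484}{5} \approx -1096.8$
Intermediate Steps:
$E{\left(N,f \right)} = 6 - N \left(-2 + N\right)$ ($E{\left(N,f \right)} = 6 - N \left(N - 2\right) = 6 - N \left(-2 + N\right)$)
$8 E{\left(13,6 \right)} - \frac{124}{155} = 8 \left(6 - 13^{2} + 2 \cdot 13\right) - \frac{124}{155} = 8 \left(6 - 169 + 26\right) - 124 \cdot \frac{1}{155} = 8 \left(6 - 169 + 26\right) - \frac{4}{5} = 8 \left(-137\right) - \frac{4}{5} = -1096 - \frac{4}{5} = - \frac{5484}{5}$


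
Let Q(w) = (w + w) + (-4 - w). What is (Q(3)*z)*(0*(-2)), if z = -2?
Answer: 0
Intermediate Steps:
Q(w) = -4 + w (Q(w) = 2*w + (-4 - w) = -4 + w)
(Q(3)*z)*(0*(-2)) = ((-4 + 3)*(-2))*(0*(-2)) = -1*(-2)*0 = 2*0 = 0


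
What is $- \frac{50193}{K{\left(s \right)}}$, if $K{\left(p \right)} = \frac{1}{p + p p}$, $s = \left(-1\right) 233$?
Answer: $-2713232808$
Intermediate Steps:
$s = -233$
$K{\left(p \right)} = \frac{1}{p + p^{2}}$
$- \frac{50193}{K{\left(s \right)}} = - \frac{50193}{\frac{1}{-233} \frac{1}{1 - 233}} = - \frac{50193}{\left(- \frac{1}{233}\right) \frac{1}{-232}} = - \frac{50193}{\left(- \frac{1}{233}\right) \left(- \frac{1}{232}\right)} = - 50193 \frac{1}{\frac{1}{54056}} = \left(-50193\right) 54056 = -2713232808$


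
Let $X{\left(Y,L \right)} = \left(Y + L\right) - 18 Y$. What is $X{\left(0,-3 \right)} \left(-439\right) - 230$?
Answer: $1087$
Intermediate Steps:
$X{\left(Y,L \right)} = L - 17 Y$ ($X{\left(Y,L \right)} = \left(L + Y\right) - 18 Y = L - 17 Y$)
$X{\left(0,-3 \right)} \left(-439\right) - 230 = \left(-3 - 0\right) \left(-439\right) - 230 = \left(-3 + 0\right) \left(-439\right) - 230 = \left(-3\right) \left(-439\right) - 230 = 1317 - 230 = 1087$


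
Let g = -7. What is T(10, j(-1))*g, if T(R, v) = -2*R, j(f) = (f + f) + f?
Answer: 140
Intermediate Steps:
j(f) = 3*f (j(f) = 2*f + f = 3*f)
T(10, j(-1))*g = -2*10*(-7) = -20*(-7) = 140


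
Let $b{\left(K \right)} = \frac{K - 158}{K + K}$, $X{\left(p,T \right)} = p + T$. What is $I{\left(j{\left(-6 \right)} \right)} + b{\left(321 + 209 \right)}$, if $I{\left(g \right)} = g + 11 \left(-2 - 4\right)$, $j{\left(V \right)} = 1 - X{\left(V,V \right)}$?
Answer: $- \frac{13952}{265} \approx -52.649$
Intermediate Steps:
$X{\left(p,T \right)} = T + p$
$j{\left(V \right)} = 1 - 2 V$ ($j{\left(V \right)} = 1 - \left(V + V\right) = 1 - 2 V$)
$b{\left(K \right)} = \frac{-158 + K}{2 K}$
$I{\left(g \right)} = -66 + g$ ($I{\left(g \right)} = g + 11 \left(-2 - 4\right) = g + 11 \left(-6\right) = g - 66 = -66 + g$)
$I{\left(j{\left(-6 \right)} \right)} + b{\left(321 + 209 \right)} = \left(-66 + \left(1 - -12\right)\right) + \frac{-158 + \left(321 + 209\right)}{2 \left(321 + 209\right)} = \left(-66 + \left(1 + 12\right)\right) + \frac{-158 + 530}{2 \cdot 530} = \left(-66 + 13\right) + \frac{1}{2} \cdot \frac{1}{530} \cdot 372 = -53 + \frac{93}{265} = - \frac{13952}{265}$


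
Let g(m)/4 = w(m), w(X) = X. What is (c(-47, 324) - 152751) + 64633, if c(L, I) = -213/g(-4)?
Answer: -1409675/16 ≈ -88105.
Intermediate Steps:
g(m) = 4*m
c(L, I) = 213/16 (c(L, I) = -213/(4*(-4)) = -213/(-16) = -213*(-1/16) = 213/16)
(c(-47, 324) - 152751) + 64633 = (213/16 - 152751) + 64633 = -2443803/16 + 64633 = -1409675/16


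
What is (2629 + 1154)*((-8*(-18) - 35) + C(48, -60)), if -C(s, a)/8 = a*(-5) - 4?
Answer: -8545797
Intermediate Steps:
C(s, a) = 32 + 40*a (C(s, a) = -8*(a*(-5) - 4) = -8*(-5*a - 4) = -8*(-4 - 5*a) = 32 + 40*a)
(2629 + 1154)*((-8*(-18) - 35) + C(48, -60)) = (2629 + 1154)*((-8*(-18) - 35) + (32 + 40*(-60))) = 3783*((144 - 35) + (32 - 2400)) = 3783*(109 - 2368) = 3783*(-2259) = -8545797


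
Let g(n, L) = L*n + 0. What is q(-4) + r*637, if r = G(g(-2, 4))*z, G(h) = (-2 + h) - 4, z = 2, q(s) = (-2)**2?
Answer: -17832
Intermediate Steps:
q(s) = 4
g(n, L) = L*n
G(h) = -6 + h
r = -28 (r = (-6 + 4*(-2))*2 = (-6 - 8)*2 = -14*2 = -28)
q(-4) + r*637 = 4 - 28*637 = 4 - 17836 = -17832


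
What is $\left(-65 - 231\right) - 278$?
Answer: $-574$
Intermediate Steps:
$\left(-65 - 231\right) - 278 = -296 - 278 = -574$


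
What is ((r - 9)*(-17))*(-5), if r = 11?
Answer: 170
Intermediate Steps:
((r - 9)*(-17))*(-5) = ((11 - 9)*(-17))*(-5) = (2*(-17))*(-5) = -34*(-5) = 170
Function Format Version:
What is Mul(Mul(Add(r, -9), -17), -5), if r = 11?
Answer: 170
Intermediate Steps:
Mul(Mul(Add(r, -9), -17), -5) = Mul(Mul(Add(11, -9), -17), -5) = Mul(Mul(2, -17), -5) = Mul(-34, -5) = 170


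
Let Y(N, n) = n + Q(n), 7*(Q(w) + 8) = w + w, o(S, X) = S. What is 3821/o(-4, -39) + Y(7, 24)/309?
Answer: -8264183/8652 ≈ -955.18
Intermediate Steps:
Q(w) = -8 + 2*w/7 (Q(w) = -8 + (w + w)/7 = -8 + (2*w)/7 = -8 + 2*w/7)
Y(N, n) = -8 + 9*n/7 (Y(N, n) = n + (-8 + 2*n/7) = -8 + 9*n/7)
3821/o(-4, -39) + Y(7, 24)/309 = 3821/(-4) + (-8 + (9/7)*24)/309 = 3821*(-¼) + (-8 + 216/7)*(1/309) = -3821/4 + (160/7)*(1/309) = -3821/4 + 160/2163 = -8264183/8652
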